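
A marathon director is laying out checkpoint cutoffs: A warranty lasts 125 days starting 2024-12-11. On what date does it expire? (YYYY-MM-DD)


Start: 2024-12-11
Adding 125 days
Days remaining in December: 20
After December: 105 days still to add
January 2025: 31 days, 74 remaining
February 2025: 28 days, 46 remaining
March 2025: 31 days, 15 remaining
April 2025 has 30 days, need 15
Result: 2025-04-15

2025-04-15


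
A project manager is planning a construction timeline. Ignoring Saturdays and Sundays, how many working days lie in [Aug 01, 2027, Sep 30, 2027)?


Start: 2027-08-01 (Sunday)
End (exclusive): 2027-09-30 (Thursday)
Total calendar days: 60
Full weeks: 60 // 7 = 8 -> 40 weekdays
Remaining 4 days starting on Sunday:
  Sun(-), Mon(w), Tue(w), Wed(w) -> 3 weekdays
Total business days: 40 + 3 = 43

43


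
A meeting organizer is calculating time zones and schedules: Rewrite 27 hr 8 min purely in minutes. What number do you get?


Hours: 27
Extra minutes: 8
Minutes per hour: 60
Hours to minutes: 27 x 60 = 1620
Total: 1620 + 8 = 1628

1628


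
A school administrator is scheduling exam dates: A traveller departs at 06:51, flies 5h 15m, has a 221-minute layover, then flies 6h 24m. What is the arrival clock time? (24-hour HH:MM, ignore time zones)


Depart: 06:51
Leg 1: +315 min -> 12:06
Layover: +221 min -> 15:47
Leg 2: +384 min -> 22:11
Total travel: 920 minutes = 15h 20m
Arrival: 22:11

22:11


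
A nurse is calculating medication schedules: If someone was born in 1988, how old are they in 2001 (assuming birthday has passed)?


Birth year: 1988
Current year: 2001
Age = current year - birth year
Age = 2001 - 1988 = 13

13


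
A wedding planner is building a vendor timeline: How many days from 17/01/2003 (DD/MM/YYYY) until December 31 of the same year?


Start: January 17, 2003
End: December 31, 2003
Days left in January: 14
February: 28
March: 31
April: 30
May: 31
... plus remaining months
Sum of remaining months: 334
Total: 14 + 334 = 348

348


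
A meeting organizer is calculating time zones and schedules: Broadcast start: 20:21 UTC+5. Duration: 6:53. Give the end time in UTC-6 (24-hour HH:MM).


Start: 20:21 in UTC+5
Step 1 - add duration:
  minutes: 21 + 53 = 74 (carry 1h)
  hours: 20 + 6 + 1 = 27
  end in UTC+5: 03:14
Step 2 - convert UTC+5 -> UTC-6:
  offset difference: -6 - (5) = -11 hours
  3 + (-11) = -8 -> mod 24 = 16
Result: 16:14 in UTC-6

16:14


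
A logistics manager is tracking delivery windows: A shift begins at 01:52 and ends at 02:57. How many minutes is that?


Start time: 01:52 = 112 minutes from midnight
End time: 02:57 = 177 minutes from midnight
Difference: 177 - 112 = 65 minutes
That is 1 hours and 5 minutes

65


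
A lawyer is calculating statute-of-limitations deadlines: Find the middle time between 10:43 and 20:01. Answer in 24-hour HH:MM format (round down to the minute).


Start time: 10:43 = 643 minutes from midnight
End time: 20:01 = 1201 minutes from midnight
Sum: 643 + 1201 = 1844
Midpoint: 1844 / 2 = 922 minutes
Convert: 922 / 60 = 15 hours, 22 minutes
Result: 15:22

15:22


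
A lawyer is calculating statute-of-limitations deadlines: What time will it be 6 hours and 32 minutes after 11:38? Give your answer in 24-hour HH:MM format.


Start time: 11:38
Adding: 6 hours 32 minutes
Minutes: 38 + 32 = 70
Minute overflow: 70 >= 60, so carry 1 hour, minutes = 10
Hours: 11 + 6 + 1 = 18
Result: 18:10

18:10


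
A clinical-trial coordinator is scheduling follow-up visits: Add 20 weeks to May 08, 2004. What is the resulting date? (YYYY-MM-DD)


Start: 2004-05-08
Weeks to add: 20
Convert to days: 20 x 7 = 140 days
Add 140 days to 2004-05-08
Result: 2004-09-25

2004-09-25


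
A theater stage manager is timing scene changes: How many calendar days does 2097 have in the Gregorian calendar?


Year: 2097
Check leap year rules:
Divisible by 4? No
2097 is not a leap year
Days: 365

365


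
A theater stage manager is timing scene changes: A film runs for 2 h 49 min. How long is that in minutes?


Hours: 2
Minutes: 49
Convert hours to minutes: 2 x 60 = 120
Add remaining minutes: 120 + 49 = 169

169


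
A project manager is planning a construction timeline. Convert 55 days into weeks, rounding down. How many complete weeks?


Total days: 55
Days per week: 7
Division: 55 / 7 = 7 remainder 6
Complete weeks: 7
Remaining days: 6

7


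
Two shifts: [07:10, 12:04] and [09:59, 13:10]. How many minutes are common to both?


Interval A: [430, 724] minutes from midnight
Interval B: [599, 790] minutes from midnight
Overlap start = max(430, 599) = 599
Overlap end = min(724, 790) = 724
Overlap = 724 - 599 = 125 minutes

125


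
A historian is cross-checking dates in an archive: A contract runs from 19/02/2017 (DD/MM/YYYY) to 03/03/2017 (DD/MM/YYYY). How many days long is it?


Start date: 2017-02-19
End date: 2017-03-03
Feb 2017: +10 days
Mar 2017: +2 days
Total: 12 days

12


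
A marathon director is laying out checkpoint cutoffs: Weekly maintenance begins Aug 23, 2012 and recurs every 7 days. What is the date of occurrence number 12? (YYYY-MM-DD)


First occurrence: 2012-08-23 (occurrence 1)
Each occurrence is 7 days after the previous.
Occurrence 12 is 11 weeks after the first.
11 weeks = 77 days
2012-08-23 + 77 days = 2012-11-08

2012-11-08


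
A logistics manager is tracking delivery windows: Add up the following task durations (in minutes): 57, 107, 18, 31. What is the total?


Durations: 57, 107, 18, 31
Running sum: 57
+ 107 = 164
+ 18 = 182
+ 31 = 213
Total duration: 213 minutes
That is 3 hours and 33 minutes

213


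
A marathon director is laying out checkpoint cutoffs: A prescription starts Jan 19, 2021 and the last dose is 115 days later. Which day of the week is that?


Start: 2021-01-19 (Tuesday)
Step 1 - find target date: add 115 days
  2021-01-19 + 115 days = 2021-05-14
Step 2 - day of week:
  115 mod 7 = 3
  Tuesday + 3 days -> Friday
Result: Friday (2021-05-14)

Friday


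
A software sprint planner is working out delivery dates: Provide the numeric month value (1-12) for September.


Calendar month order:
8. August
9. September <--
10. October
September is month number 9

9


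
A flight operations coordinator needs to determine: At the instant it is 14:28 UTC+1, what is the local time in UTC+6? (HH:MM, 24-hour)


Local time: 14:28 at UTC+1 (offset 1h)
Target zone: UTC+6 (offset 6h)
Difference: 6 - (1) = 5 hours
Calculation: 14 + (5) = 19
Result: 19:28

19:28


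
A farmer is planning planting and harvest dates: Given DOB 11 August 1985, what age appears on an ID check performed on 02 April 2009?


Birth: 1985-08-11
Reference: 2009-04-02
Year difference: 2009 - 1985 = 24
Has birthday (08-11) occurred by 04-02? No
Birthday not yet reached this year -> subtract 1
Age in full years: 23

23


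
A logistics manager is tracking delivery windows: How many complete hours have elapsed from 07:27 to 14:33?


Start: 07:27
End: 14:33
Hour difference: 14 - 7 = 7 hours
Minute difference: 33 - 27 = 6 minutes
Total minutes: 426
Complete hours: 426 / 60 = 7 (remainder 6)

7


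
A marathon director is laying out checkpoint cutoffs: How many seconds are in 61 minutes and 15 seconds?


Minutes: 61
Seconds: 15
Convert minutes to seconds: 61 x 60 = 3660
Add remaining seconds: 3660 + 15 = 3675

3675


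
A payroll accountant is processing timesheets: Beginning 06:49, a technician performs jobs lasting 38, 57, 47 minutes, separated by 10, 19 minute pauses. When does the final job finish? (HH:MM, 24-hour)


Start: 06:49 = 409 min from midnight
  after task 1 (38 min): 07:27
  after break (10 min): 07:37
  after task 2 (57 min): 08:34
  after break (19 min): 08:53
  after task 3 (47 min): 09:40
Total elapsed: 171 minutes
End time: 09:40

09:40


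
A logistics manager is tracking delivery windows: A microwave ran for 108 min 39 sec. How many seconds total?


Minutes: 108
Extra seconds: 39
Seconds per minute: 60
Minutes to seconds: 108 x 60 = 6480
Total: 6480 + 39 = 6519

6519


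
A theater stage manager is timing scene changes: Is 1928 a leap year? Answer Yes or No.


Year: 1928
Divisible by 4? 1928 / 4 = 482.0 -> Yes
Divisible by 100? 1928 / 100 = 19.28 -> No
Divisible by 4 but not 100, so it IS a leap year

Yes


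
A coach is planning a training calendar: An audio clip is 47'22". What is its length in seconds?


Minutes: 47
Seconds: 22
Convert minutes to seconds: 47 x 60 = 2820
Add remaining seconds: 2820 + 22 = 2842

2842


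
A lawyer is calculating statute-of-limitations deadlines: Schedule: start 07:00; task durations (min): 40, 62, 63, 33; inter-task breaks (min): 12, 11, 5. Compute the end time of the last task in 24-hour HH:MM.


Start: 07:00 = 420 min from midnight
  after task 1 (40 min): 07:40
  after break (12 min): 07:52
  after task 2 (62 min): 08:54
  after break (11 min): 09:05
  after task 3 (63 min): 10:08
  after break (5 min): 10:13
  after task 4 (33 min): 10:46
Total elapsed: 226 minutes
End time: 10:46

10:46


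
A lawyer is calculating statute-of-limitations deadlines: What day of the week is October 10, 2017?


Date: 2017-10-10
January 1, 2017 is a Sunday
Day of year: 283
Offset from Jan 1: 282 days
282 mod 7 = 2
Result: Tuesday

Tuesday


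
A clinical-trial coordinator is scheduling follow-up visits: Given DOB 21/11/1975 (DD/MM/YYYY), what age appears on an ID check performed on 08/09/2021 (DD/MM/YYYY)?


Birth: 1975-11-21
Reference: 2021-09-08
Year difference: 2021 - 1975 = 46
Has birthday (11-21) occurred by 09-08? No
Birthday not yet reached this year -> subtract 1
Age in full years: 45

45


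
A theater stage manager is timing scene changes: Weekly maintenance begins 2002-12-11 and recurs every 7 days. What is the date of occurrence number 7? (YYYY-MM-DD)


First occurrence: 2002-12-11 (occurrence 1)
Each occurrence is 7 days after the previous.
Occurrence 7 is 6 weeks after the first.
6 weeks = 42 days
2002-12-11 + 42 days = 2003-01-22

2003-01-22


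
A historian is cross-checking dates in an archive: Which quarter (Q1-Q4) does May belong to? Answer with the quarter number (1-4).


Month: May (month 5)
Q1: January-March (months 1-3)
Q2: April-June (months 4-6)
Q3: July-September (months 7-9)
Q4: October-December (months 10-12)
Month 5 falls in Q2

2


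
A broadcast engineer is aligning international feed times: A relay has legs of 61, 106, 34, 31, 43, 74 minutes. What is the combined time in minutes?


Durations: 61, 106, 34, 31, 43, 74
Running sum: 61
+ 106 = 167
+ 34 = 201
+ 31 = 232
+ 43 = 275
+ 74 = 349
Total duration: 349 minutes
That is 5 hours and 49 minutes

349


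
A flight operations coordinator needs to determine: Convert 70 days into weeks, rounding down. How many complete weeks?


Total days: 70
Days per week: 7
Division: 70 / 7 = 10 remainder 0
Complete weeks: 10
Remaining days: 0

10


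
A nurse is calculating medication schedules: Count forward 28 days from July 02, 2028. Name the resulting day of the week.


Start: 2028-07-02 (Sunday)
Step 1 - find target date: add 28 days
  2028-07-02 + 28 days = 2028-07-30
Step 2 - day of week:
  28 mod 7 = 0
  Sunday + 0 days -> Sunday
Result: Sunday (2028-07-30)

Sunday


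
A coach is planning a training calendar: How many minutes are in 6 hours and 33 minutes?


Hours: 6
Minutes: 33
Convert hours to minutes: 6 x 60 = 360
Add remaining minutes: 360 + 33 = 393

393


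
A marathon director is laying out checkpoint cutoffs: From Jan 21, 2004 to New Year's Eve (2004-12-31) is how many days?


Start: January 21, 2004
End: December 31, 2004
Days left in January: 10
February: 29
March: 31
April: 30
May: 31
... plus remaining months
Sum of remaining months: 335
Total: 10 + 335 = 345

345


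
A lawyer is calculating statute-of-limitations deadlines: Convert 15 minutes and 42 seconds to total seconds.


Minutes: 15
Extra seconds: 42
Seconds per minute: 60
Minutes to seconds: 15 x 60 = 900
Total: 900 + 42 = 942

942


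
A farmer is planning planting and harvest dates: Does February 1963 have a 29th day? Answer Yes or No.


Year: 1963
Divisible by 4? 1963 / 4 = 490.75 -> No
Not divisible by 4, so NOT a leap year

No


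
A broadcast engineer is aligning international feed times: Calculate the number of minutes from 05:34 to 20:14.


Start time: 05:34 = 334 minutes from midnight
End time: 20:14 = 1214 minutes from midnight
Difference: 1214 - 334 = 880 minutes
That is 14 hours and 40 minutes

880


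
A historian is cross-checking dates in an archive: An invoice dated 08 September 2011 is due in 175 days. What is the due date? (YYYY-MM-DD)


Start: 2011-09-08
Adding 175 days
Days remaining in September: 22
After September: 153 days still to add
October 2011: 31 days, 122 remaining
November 2011: 30 days, 92 remaining
December 2011: 31 days, 61 remaining
January 2012: 31 days, 30 remaining
Result: 2012-03-01

2012-03-01


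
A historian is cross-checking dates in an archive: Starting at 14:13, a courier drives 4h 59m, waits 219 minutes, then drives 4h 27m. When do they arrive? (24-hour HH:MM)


Depart: 14:13
Leg 1: +299 min -> 19:12
Layover: +219 min -> 22:51
Leg 2: +267 min -> 03:18
Total travel: 785 minutes = 13h 5m
Arrival: 03:18

03:18


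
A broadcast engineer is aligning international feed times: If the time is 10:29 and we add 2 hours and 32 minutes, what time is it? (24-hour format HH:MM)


Start time: 10:29
Adding: 2 hours 32 minutes
Minutes: 29 + 32 = 61
Minute overflow: 61 >= 60, so carry 1 hour, minutes = 1
Hours: 10 + 2 + 1 = 13
Result: 13:01

13:01


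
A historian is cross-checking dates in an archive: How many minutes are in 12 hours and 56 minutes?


Hours: 12
Extra minutes: 56
Minutes per hour: 60
Hours to minutes: 12 x 60 = 720
Total: 720 + 56 = 776

776


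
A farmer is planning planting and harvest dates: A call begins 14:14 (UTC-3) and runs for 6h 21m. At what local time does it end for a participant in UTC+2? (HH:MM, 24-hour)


Start: 14:14 in UTC-3
Step 1 - add duration:
  minutes: 14 + 21 = 35
  hours: 14 + 6 + 0 = 20
  end in UTC-3: 20:35
Step 2 - convert UTC-3 -> UTC+2:
  offset difference: 2 - (-3) = 5 hours
  20 + (5) = 25 -> mod 24 = 1
Result: 01:35 in UTC+2

01:35


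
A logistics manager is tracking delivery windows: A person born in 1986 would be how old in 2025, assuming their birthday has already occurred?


Birth year: 1986
Current year: 2025
Age = current year - birth year
Age = 2025 - 1986 = 39

39


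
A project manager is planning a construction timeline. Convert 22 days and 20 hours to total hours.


Days: 22
Extra hours: 20
Hours per day: 24
Days to hours: 22 x 24 = 528
Total: 528 + 20 = 548

548


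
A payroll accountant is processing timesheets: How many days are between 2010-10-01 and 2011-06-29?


Start date: 2010-10-01
End date: 2011-06-29
Oct 2010: +31 days
Nov 2010: +30 days
Dec 2010: +31 days
... (6 more months)
Total: 271 days

271


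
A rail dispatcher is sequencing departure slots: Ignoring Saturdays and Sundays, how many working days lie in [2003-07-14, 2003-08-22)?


Start: 2003-07-14 (Monday)
End (exclusive): 2003-08-22 (Friday)
Total calendar days: 39
Full weeks: 39 // 7 = 5 -> 25 weekdays
Remaining 4 days starting on Monday:
  Mon(w), Tue(w), Wed(w), Thu(w) -> 4 weekdays
Total business days: 25 + 4 = 29

29


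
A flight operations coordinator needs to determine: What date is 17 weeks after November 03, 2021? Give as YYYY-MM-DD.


Start: 2021-11-03
Weeks to add: 17
Convert to days: 17 x 7 = 119 days
Add 119 days to 2021-11-03
Result: 2022-03-02

2022-03-02


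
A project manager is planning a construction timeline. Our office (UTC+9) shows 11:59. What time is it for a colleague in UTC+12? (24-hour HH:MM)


Local time: 11:59 at UTC+9 (offset 9h)
Target zone: UTC+12 (offset 12h)
Difference: 12 - (9) = 3 hours
Calculation: 11 + (3) = 14
Result: 14:59

14:59


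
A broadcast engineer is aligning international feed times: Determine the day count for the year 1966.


Year: 1966
Check leap year rules:
Divisible by 4? No
1966 is not a leap year
Days: 365

365


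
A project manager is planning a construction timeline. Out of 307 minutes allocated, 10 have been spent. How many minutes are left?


Total budget: 307 minutes
Time used: 10 minutes
Remaining: 307 - 10 = 297 minutes
Percent used: 3.3%
Percent remaining: 96.7%

297


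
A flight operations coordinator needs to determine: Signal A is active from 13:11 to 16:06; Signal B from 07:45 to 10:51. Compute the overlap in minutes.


Interval A: [791, 966] minutes from midnight
Interval B: [465, 651] minutes from midnight
Overlap start = max(791, 465) = 791
Overlap end = min(966, 651) = 651
End <= start, so the intervals do not overlap: 0 minutes

0


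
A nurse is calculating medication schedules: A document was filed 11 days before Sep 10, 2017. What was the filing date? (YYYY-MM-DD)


Start: 2017-09-10
Subtracting 11 days
Days already passed in September: 10
After going back through September: 1 more days to subtract
August 2017 has 31 days, need 1
Result: 2017-08-30

2017-08-30


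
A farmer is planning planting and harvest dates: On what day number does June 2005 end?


Month: June
Year: 2005
June is a 30-day month
Total: 30 days

30


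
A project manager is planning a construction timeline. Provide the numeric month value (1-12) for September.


Calendar month order:
8. August
9. September <--
10. October
September is month number 9

9


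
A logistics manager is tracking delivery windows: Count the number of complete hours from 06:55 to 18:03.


Start: 06:55
End: 18:03
Hour difference: 18 - 6 = 12 hours
Minute difference: 3 - 55 = -52 minutes
Total minutes: 668
Complete hours: 668 / 60 = 11 (remainder 8)

11


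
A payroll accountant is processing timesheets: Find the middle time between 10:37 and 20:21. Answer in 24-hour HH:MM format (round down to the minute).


Start time: 10:37 = 637 minutes from midnight
End time: 20:21 = 1221 minutes from midnight
Sum: 637 + 1221 = 1858
Midpoint: 1858 / 2 = 929 minutes
Convert: 929 / 60 = 15 hours, 29 minutes
Result: 15:29

15:29


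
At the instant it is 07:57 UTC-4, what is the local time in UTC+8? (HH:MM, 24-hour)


Local time: 07:57 at UTC-4 (offset -4h)
Target zone: UTC+8 (offset 8h)
Difference: 8 - (-4) = 12 hours
Calculation: 7 + (12) = 19
Result: 19:57

19:57


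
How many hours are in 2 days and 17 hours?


Days: 2
Extra hours: 17
Hours per day: 24
Days to hours: 2 x 24 = 48
Total: 48 + 17 = 65

65


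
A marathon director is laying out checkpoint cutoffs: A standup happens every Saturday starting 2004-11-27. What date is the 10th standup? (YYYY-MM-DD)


First occurrence: 2004-11-27 (occurrence 1)
Each occurrence is 7 days after the previous.
Occurrence 10 is 9 weeks after the first.
9 weeks = 63 days
2004-11-27 + 63 days = 2005-01-29

2005-01-29


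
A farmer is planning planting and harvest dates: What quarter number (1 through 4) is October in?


Month: October (month 10)
Q1: January-March (months 1-3)
Q2: April-June (months 4-6)
Q3: July-September (months 7-9)
Q4: October-December (months 10-12)
Month 10 falls in Q4

4


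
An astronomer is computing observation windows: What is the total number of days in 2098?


Year: 2098
Check leap year rules:
Divisible by 4? No
2098 is not a leap year
Days: 365

365


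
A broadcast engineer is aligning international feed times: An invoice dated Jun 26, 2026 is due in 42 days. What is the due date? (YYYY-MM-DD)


Start: 2026-06-26
Adding 42 days
Days remaining in June: 4
After June: 38 days still to add
July 2026: 31 days, 7 remaining
August 2026 has 31 days, need 7
Result: 2026-08-07

2026-08-07


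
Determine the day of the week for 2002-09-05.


Date: 2002-09-05
January 1, 2002 is a Tuesday
Day of year: 248
Offset from Jan 1: 247 days
247 mod 7 = 2
Result: Thursday

Thursday


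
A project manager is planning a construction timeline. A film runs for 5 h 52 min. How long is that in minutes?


Hours: 5
Minutes: 52
Convert hours to minutes: 5 x 60 = 300
Add remaining minutes: 300 + 52 = 352

352


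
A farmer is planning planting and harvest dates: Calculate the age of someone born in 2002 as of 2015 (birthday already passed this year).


Birth year: 2002
Current year: 2015
Age = current year - birth year
Age = 2015 - 2002 = 13

13


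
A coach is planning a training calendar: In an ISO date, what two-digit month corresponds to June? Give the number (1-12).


Calendar month order:
5. May
6. June <--
7. July
June is month number 6

6


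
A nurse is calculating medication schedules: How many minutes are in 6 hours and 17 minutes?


Hours: 6
Extra minutes: 17
Minutes per hour: 60
Hours to minutes: 6 x 60 = 360
Total: 360 + 17 = 377

377


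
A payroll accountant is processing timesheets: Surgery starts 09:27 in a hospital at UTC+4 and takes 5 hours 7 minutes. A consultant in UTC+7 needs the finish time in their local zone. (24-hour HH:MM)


Start: 09:27 in UTC+4
Step 1 - add duration:
  minutes: 27 + 7 = 34
  hours: 9 + 5 + 0 = 14
  end in UTC+4: 14:34
Step 2 - convert UTC+4 -> UTC+7:
  offset difference: 7 - (4) = 3 hours
  14 + (3) = 17 -> mod 24 = 17
Result: 17:34 in UTC+7

17:34


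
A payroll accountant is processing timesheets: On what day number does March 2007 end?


Month: March
Year: 2007
March is a 31-day month
Total: 31 days

31


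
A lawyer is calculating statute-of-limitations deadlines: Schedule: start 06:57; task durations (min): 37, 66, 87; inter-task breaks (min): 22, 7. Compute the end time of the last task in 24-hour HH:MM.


Start: 06:57 = 417 min from midnight
  after task 1 (37 min): 07:34
  after break (22 min): 07:56
  after task 2 (66 min): 09:02
  after break (7 min): 09:09
  after task 3 (87 min): 10:36
Total elapsed: 219 minutes
End time: 10:36

10:36


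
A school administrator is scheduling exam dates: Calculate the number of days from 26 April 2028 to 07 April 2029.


Start date: 2028-04-26
End date: 2029-04-07
Apr 2028: +5 days
May 2028: +31 days
Jun 2028: +30 days
... (10 more months)
Total: 346 days

346


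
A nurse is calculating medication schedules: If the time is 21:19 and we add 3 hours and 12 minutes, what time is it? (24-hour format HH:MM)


Start time: 21:19
Adding: 3 hours 12 minutes
Minutes: 19 + 12 = 31
Hours: 21 + 3 + 0 = 24
Hour wraparound: 24 mod 24 = 0
Result: 00:31

00:31


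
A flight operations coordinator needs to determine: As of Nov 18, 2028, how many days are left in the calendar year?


Start: November 18, 2028
End: December 31, 2028
Days left in November: 12
December: 31
Sum of remaining months: 31
Total: 12 + 31 = 43

43


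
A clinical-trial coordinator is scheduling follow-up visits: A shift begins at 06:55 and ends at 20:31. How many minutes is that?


Start time: 06:55 = 415 minutes from midnight
End time: 20:31 = 1231 minutes from midnight
Difference: 1231 - 415 = 816 minutes
That is 13 hours and 36 minutes

816


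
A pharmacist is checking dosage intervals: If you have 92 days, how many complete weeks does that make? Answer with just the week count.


Total days: 92
Days per week: 7
Division: 92 / 7 = 13 remainder 1
Complete weeks: 13
Remaining days: 1

13


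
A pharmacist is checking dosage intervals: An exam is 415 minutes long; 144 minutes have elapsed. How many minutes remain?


Total budget: 415 minutes
Time used: 144 minutes
Remaining: 415 - 144 = 271 minutes
Percent used: 34.7%
Percent remaining: 65.3%

271


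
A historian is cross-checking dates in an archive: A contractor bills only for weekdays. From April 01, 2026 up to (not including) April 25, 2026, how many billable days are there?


Start: 2026-04-01 (Wednesday)
End (exclusive): 2026-04-25 (Saturday)
Total calendar days: 24
Full weeks: 24 // 7 = 3 -> 15 weekdays
Remaining 3 days starting on Wednesday:
  Wed(w), Thu(w), Fri(w) -> 3 weekdays
Total business days: 15 + 3 = 18

18


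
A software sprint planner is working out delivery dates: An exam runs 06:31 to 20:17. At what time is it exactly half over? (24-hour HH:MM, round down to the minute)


Start time: 06:31 = 391 minutes from midnight
End time: 20:17 = 1217 minutes from midnight
Sum: 391 + 1217 = 1608
Midpoint: 1608 / 2 = 804 minutes
Convert: 804 / 60 = 13 hours, 24 minutes
Result: 13:24

13:24


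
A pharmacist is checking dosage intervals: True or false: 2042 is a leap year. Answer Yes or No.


Year: 2042
Divisible by 4? 2042 / 4 = 510.5 -> No
Not divisible by 4, so NOT a leap year

No


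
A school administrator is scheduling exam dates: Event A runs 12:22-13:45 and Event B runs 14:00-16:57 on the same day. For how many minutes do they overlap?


Interval A: [742, 825] minutes from midnight
Interval B: [840, 1017] minutes from midnight
Overlap start = max(742, 840) = 840
Overlap end = min(825, 1017) = 825
End <= start, so the intervals do not overlap: 0 minutes

0


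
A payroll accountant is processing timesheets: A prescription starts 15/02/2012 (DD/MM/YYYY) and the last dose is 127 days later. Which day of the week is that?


Start: 2012-02-15 (Wednesday)
Step 1 - find target date: add 127 days
  2012-02-15 + 127 days = 2012-06-21
Step 2 - day of week:
  127 mod 7 = 1
  Wednesday + 1 days -> Thursday
Result: Thursday (2012-06-21)

Thursday


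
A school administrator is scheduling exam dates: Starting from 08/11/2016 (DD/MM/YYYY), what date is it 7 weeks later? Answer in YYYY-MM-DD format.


Start: 2016-11-08
Weeks to add: 7
Convert to days: 7 x 7 = 49 days
Add 49 days to 2016-11-08
Result: 2016-12-27

2016-12-27


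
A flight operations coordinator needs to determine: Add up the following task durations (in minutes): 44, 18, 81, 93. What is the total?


Durations: 44, 18, 81, 93
Running sum: 44
+ 18 = 62
+ 81 = 143
+ 93 = 236
Total duration: 236 minutes
That is 3 hours and 56 minutes

236


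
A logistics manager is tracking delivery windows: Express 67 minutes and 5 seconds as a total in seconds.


Minutes: 67
Seconds: 5
Convert minutes to seconds: 67 x 60 = 4020
Add remaining seconds: 4020 + 5 = 4025

4025


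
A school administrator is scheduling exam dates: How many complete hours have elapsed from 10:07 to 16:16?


Start: 10:07
End: 16:16
Hour difference: 16 - 10 = 6 hours
Minute difference: 16 - 7 = 9 minutes
Total minutes: 369
Complete hours: 369 / 60 = 6 (remainder 9)

6


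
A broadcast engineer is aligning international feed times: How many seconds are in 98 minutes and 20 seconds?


Minutes: 98
Extra seconds: 20
Seconds per minute: 60
Minutes to seconds: 98 x 60 = 5880
Total: 5880 + 20 = 5900

5900


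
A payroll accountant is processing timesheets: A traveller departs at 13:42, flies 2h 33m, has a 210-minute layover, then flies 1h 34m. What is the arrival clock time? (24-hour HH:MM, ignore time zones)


Depart: 13:42
Leg 1: +153 min -> 16:15
Layover: +210 min -> 19:45
Leg 2: +94 min -> 21:19
Total travel: 457 minutes = 7h 37m
Arrival: 21:19

21:19


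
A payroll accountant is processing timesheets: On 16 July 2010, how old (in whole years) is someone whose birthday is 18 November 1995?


Birth: 1995-11-18
Reference: 2010-07-16
Year difference: 2010 - 1995 = 15
Has birthday (11-18) occurred by 07-16? No
Birthday not yet reached this year -> subtract 1
Age in full years: 14

14


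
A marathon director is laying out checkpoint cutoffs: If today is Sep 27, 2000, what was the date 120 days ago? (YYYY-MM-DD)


Start: 2000-09-27
Subtracting 120 days
Days already passed in September: 27
After going back through September: 93 more days to subtract
August 2000: 31 days, 62 remaining
July 2000: 31 days, 31 remaining
June 2000: 30 days, 1 remaining
May 2000 has 31 days, need 1
Result: 2000-05-30

2000-05-30


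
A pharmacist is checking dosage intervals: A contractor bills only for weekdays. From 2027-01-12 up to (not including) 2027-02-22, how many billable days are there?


Start: 2027-01-12 (Tuesday)
End (exclusive): 2027-02-22 (Monday)
Total calendar days: 41
Full weeks: 41 // 7 = 5 -> 25 weekdays
Remaining 6 days starting on Tuesday:
  Tue(w), Wed(w), Thu(w), Fri(w), Sat(-), Sun(-) -> 4 weekdays
Total business days: 25 + 4 = 29

29


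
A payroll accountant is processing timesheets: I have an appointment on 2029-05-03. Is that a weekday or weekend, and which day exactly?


Date: 2029-05-03
January 1, 2029 is a Monday
Day of year: 123
Offset from Jan 1: 122 days
122 mod 7 = 3
Result: Thursday

Thursday


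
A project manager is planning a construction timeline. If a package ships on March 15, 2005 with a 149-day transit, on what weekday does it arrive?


Start: 2005-03-15 (Tuesday)
Step 1 - find target date: add 149 days
  2005-03-15 + 149 days = 2005-08-11
Step 2 - day of week:
  149 mod 7 = 2
  Tuesday + 2 days -> Thursday
Result: Thursday (2005-08-11)

Thursday


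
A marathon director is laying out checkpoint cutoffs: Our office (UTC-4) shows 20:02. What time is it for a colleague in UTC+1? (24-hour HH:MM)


Local time: 20:02 at UTC-4 (offset -4h)
Target zone: UTC+1 (offset 1h)
Difference: 1 - (-4) = 5 hours
Calculation: 20 + (5) = 25
Wraparound: (25) mod 24 = 1
Result: 01:02

01:02


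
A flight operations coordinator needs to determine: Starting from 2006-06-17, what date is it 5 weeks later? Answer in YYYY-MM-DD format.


Start: 2006-06-17
Weeks to add: 5
Convert to days: 5 x 7 = 35 days
Add 35 days to 2006-06-17
Result: 2006-07-22

2006-07-22


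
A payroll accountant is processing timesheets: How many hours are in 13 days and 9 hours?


Days: 13
Extra hours: 9
Hours per day: 24
Days to hours: 13 x 24 = 312
Total: 312 + 9 = 321

321


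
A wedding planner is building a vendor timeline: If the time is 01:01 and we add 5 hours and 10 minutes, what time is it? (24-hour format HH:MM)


Start time: 01:01
Adding: 5 hours 10 minutes
Minutes: 1 + 10 = 11
Hours: 1 + 5 + 0 = 6
Result: 06:11

06:11


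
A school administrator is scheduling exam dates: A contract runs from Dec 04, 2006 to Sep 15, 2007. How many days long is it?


Start date: 2006-12-04
End date: 2007-09-15
Dec 2006: +28 days
Jan 2007: +31 days
Feb 2007: +28 days
... (7 more months)
Total: 285 days

285


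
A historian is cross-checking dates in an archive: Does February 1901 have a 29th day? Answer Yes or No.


Year: 1901
Divisible by 4? 1901 / 4 = 475.25 -> No
Not divisible by 4, so NOT a leap year

No


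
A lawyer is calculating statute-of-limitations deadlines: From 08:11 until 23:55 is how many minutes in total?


Start time: 08:11 = 491 minutes from midnight
End time: 23:55 = 1435 minutes from midnight
Difference: 1435 - 491 = 944 minutes
That is 15 hours and 44 minutes

944


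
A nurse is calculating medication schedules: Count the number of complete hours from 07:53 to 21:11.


Start: 07:53
End: 21:11
Hour difference: 21 - 7 = 14 hours
Minute difference: 11 - 53 = -42 minutes
Total minutes: 798
Complete hours: 798 / 60 = 13 (remainder 18)

13


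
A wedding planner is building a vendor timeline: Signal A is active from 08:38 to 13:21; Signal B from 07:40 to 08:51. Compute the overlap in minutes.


Interval A: [518, 801] minutes from midnight
Interval B: [460, 531] minutes from midnight
Overlap start = max(518, 460) = 518
Overlap end = min(801, 531) = 531
Overlap = 531 - 518 = 13 minutes

13


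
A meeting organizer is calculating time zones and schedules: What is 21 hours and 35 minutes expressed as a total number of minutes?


Hours: 21
Minutes: 35
Convert hours to minutes: 21 x 60 = 1260
Add remaining minutes: 1260 + 35 = 1295

1295


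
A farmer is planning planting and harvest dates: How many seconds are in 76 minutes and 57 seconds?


Minutes: 76
Extra seconds: 57
Seconds per minute: 60
Minutes to seconds: 76 x 60 = 4560
Total: 4560 + 57 = 4617

4617


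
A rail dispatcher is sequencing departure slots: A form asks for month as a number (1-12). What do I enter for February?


Calendar month order:
1. January
2. February <--
3. March
February is month number 2

2


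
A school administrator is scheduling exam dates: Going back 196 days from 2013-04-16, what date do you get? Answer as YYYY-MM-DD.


Start: 2013-04-16
Subtracting 196 days
Days already passed in April: 16
After going back through April: 180 more days to subtract
March 2013: 31 days, 149 remaining
February 2013: 28 days, 121 remaining
January 2013: 31 days, 90 remaining
December 2012: 31 days, 59 remaining
Result: 2012-10-02

2012-10-02


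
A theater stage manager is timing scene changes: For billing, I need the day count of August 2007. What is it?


Month: August
Year: 2007
August is a 31-day month
Total: 31 days

31


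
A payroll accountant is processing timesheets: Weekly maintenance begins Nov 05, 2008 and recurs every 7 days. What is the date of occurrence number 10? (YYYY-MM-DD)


First occurrence: 2008-11-05 (occurrence 1)
Each occurrence is 7 days after the previous.
Occurrence 10 is 9 weeks after the first.
9 weeks = 63 days
2008-11-05 + 63 days = 2009-01-07

2009-01-07


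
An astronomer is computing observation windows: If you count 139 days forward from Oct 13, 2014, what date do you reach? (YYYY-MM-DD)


Start: 2014-10-13
Adding 139 days
Days remaining in October: 18
After October: 121 days still to add
November 2014: 30 days, 91 remaining
December 2014: 31 days, 60 remaining
January 2015: 31 days, 29 remaining
February 2015: 28 days, 1 remaining
Result: 2015-03-01

2015-03-01


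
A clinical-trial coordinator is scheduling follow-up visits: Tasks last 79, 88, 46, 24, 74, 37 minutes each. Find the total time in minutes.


Durations: 79, 88, 46, 24, 74, 37
Running sum: 79
+ 88 = 167
+ 46 = 213
+ 24 = 237
+ 74 = 311
+ 37 = 348
Total duration: 348 minutes
That is 5 hours and 48 minutes

348


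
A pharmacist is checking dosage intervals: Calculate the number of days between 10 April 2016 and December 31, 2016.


Start: April 10, 2016
End: December 31, 2016
Days left in April: 20
May: 31
June: 30
July: 31
August: 31
... plus remaining months
Sum of remaining months: 245
Total: 20 + 245 = 265

265


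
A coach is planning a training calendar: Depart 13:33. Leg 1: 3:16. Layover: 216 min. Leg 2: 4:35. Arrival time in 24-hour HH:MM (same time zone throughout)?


Depart: 13:33
Leg 1: +196 min -> 16:49
Layover: +216 min -> 20:25
Leg 2: +275 min -> 01:00
Total travel: 687 minutes = 11h 27m
Arrival: 01:00

01:00


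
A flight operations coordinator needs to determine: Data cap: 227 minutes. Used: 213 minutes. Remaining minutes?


Total budget: 227 minutes
Time used: 213 minutes
Remaining: 227 - 213 = 14 minutes
Percent used: 93.8%
Percent remaining: 6.2%

14


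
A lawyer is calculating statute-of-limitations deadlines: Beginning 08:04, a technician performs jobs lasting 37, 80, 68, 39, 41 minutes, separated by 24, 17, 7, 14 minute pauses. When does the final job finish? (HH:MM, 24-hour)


Start: 08:04 = 484 min from midnight
  after task 1 (37 min): 08:41
  after break (24 min): 09:05
  after task 2 (80 min): 10:25
  after break (17 min): 10:42
  after task 3 (68 min): 11:50
  after break (7 min): 11:57
  after task 4 (39 min): 12:36
  after break (14 min): 12:50
  after task 5 (41 min): 13:31
Total elapsed: 327 minutes
End time: 13:31

13:31


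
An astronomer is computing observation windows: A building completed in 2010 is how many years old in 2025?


Birth year: 2010
Current year: 2025
Age = current year - birth year
Age = 2025 - 2010 = 15

15


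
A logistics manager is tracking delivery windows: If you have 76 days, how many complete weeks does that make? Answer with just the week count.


Total days: 76
Days per week: 7
Division: 76 / 7 = 10 remainder 6
Complete weeks: 10
Remaining days: 6

10


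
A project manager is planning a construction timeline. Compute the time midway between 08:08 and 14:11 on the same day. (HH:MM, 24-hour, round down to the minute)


Start time: 08:08 = 488 minutes from midnight
End time: 14:11 = 851 minutes from midnight
Sum: 488 + 851 = 1339
Midpoint: 1339 / 2 = 669 minutes
Convert: 669 / 60 = 11 hours, 9 minutes
Result: 11:09

11:09


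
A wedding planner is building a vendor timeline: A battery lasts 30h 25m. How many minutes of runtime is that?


Hours: 30
Extra minutes: 25
Minutes per hour: 60
Hours to minutes: 30 x 60 = 1800
Total: 1800 + 25 = 1825

1825


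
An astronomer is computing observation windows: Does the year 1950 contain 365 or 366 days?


Year: 1950
Check leap year rules:
Divisible by 4? No
1950 is not a leap year
Days: 365

365


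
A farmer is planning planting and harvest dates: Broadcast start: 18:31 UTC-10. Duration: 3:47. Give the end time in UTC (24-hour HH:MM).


Start: 18:31 in UTC-10
Step 1 - add duration:
  minutes: 31 + 47 = 78 (carry 1h)
  hours: 18 + 3 + 1 = 22
  end in UTC-10: 22:18
Step 2 - convert UTC-10 -> UTC:
  offset difference: 0 - (-10) = 10 hours
  22 + (10) = 32 -> mod 24 = 8
Result: 08:18 in UTC

08:18


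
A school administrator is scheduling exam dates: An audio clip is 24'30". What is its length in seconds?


Minutes: 24
Seconds: 30
Convert minutes to seconds: 24 x 60 = 1440
Add remaining seconds: 1440 + 30 = 1470

1470


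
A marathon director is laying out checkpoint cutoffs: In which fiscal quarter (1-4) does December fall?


Month: December (month 12)
Q1: January-March (months 1-3)
Q2: April-June (months 4-6)
Q3: July-September (months 7-9)
Q4: October-December (months 10-12)
Month 12 falls in Q4

4


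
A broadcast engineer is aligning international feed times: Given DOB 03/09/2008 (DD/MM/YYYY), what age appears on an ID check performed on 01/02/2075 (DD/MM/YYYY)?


Birth: 2008-09-03
Reference: 2075-02-01
Year difference: 2075 - 2008 = 67
Has birthday (09-03) occurred by 02-01? No
Birthday not yet reached this year -> subtract 1
Age in full years: 66

66


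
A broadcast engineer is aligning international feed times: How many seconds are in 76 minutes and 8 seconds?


Minutes: 76
Seconds: 8
Convert minutes to seconds: 76 x 60 = 4560
Add remaining seconds: 4560 + 8 = 4568

4568


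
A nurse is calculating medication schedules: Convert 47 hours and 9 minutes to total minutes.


Hours: 47
Minutes: 9
Convert hours to minutes: 47 x 60 = 2820
Add remaining minutes: 2820 + 9 = 2829

2829


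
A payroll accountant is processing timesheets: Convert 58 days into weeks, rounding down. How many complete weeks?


Total days: 58
Days per week: 7
Division: 58 / 7 = 8 remainder 2
Complete weeks: 8
Remaining days: 2

8


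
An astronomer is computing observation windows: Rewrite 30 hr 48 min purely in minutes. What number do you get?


Hours: 30
Extra minutes: 48
Minutes per hour: 60
Hours to minutes: 30 x 60 = 1800
Total: 1800 + 48 = 1848

1848


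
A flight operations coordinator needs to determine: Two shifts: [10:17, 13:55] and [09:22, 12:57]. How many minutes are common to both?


Interval A: [617, 835] minutes from midnight
Interval B: [562, 777] minutes from midnight
Overlap start = max(617, 562) = 617
Overlap end = min(835, 777) = 777
Overlap = 777 - 617 = 160 minutes

160


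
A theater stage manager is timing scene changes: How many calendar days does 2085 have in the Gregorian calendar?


Year: 2085
Check leap year rules:
Divisible by 4? No
2085 is not a leap year
Days: 365

365


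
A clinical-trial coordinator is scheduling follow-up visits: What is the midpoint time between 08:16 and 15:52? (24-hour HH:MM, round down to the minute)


Start time: 08:16 = 496 minutes from midnight
End time: 15:52 = 952 minutes from midnight
Sum: 496 + 952 = 1448
Midpoint: 1448 / 2 = 724 minutes
Convert: 724 / 60 = 12 hours, 4 minutes
Result: 12:04

12:04


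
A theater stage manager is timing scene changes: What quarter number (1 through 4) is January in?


Month: January (month 1)
Q1: January-March (months 1-3)
Q2: April-June (months 4-6)
Q3: July-September (months 7-9)
Q4: October-December (months 10-12)
Month 1 falls in Q1

1
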